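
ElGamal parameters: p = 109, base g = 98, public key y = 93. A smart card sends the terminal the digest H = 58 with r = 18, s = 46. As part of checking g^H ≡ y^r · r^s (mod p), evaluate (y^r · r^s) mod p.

Squares mod 109: 93^1≡93, 93^2≡38, 93^4≡27, 93^8≡75, 93^16≡66
18 = 16 + 2, so 93^18 ≡ 66·38 ≡ 1 (mod 109)
Squares mod 109: 18^1≡18, 18^2≡106, 18^4≡9, 18^8≡81, 18^16≡21, 18^32≡5
46 = 32 + 8 + 4 + 2, so 18^46 ≡ 5·81·9·106 ≡ 74 (mod 109)
y^r · r^s ≡ 1·74 = 74 ≡ 74 (mod 109)

74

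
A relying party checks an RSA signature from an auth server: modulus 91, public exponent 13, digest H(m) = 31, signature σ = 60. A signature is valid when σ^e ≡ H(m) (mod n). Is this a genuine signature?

forged

Squares mod 91: σ^1≡60, σ^2≡51, σ^4≡53, σ^8≡79
13 = 8 + 4 + 1, so σ^13 ≡ 79·53·60 ≡ 60 (mod 91)
σ^13 mod 91 = 60, but H(m) = 31.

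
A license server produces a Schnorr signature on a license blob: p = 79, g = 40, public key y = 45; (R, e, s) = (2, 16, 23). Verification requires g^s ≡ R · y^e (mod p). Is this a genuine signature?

forged

g^s mod p:
40^2 = 1600 ≡ 20
40^4 ≡ 20^2 = 400 ≡ 5
40^8 ≡ 5^2 = 25
40^16 ≡ 25^2 = 625 ≡ 72
23 = 16 + 4 + 2 + 1, so 40^23 ≡ 72·5·20·40 ≡ 45 (mod 79)
R · y^e mod p:
45^2 = 2025 ≡ 50
45^4 ≡ 50^2 = 2500 ≡ 51
45^8 ≡ 51^2 = 2601 ≡ 73
45^16 ≡ 73^2 = 5329 ≡ 36
2·36 = 72 ≡ 72 (mod 79)
45 ≠ 72; the check fails.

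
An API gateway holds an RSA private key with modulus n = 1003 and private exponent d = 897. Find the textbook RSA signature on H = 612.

595

H^2 ≡ 612^2 = 374544 ≡ 425
H^4 ≡ 425^2 = 180625 ≡ 85
H^8 ≡ 85^2 = 7225 ≡ 204
H^16 ≡ 204^2 = 41616 ≡ 493
H^32 ≡ 493^2 = 243049 ≡ 323
H^64 ≡ 323^2 = 104329 ≡ 17
H^128 ≡ 17^2 = 289
H^256 ≡ 289^2 = 83521 ≡ 272
H^512 ≡ 272^2 = 73984 ≡ 765
897 = 512 + 256 + 128 + 1, so H^897 ≡ 765·272·289·612 ≡ 595 (mod 1003)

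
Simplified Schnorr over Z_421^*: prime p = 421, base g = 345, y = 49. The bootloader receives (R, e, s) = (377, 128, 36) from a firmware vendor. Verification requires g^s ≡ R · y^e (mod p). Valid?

g^s mod p:
345^2 = 119025 ≡ 303
345^4 ≡ 303^2 = 91809 ≡ 31
345^8 ≡ 31^2 = 961 ≡ 119
345^16 ≡ 119^2 = 14161 ≡ 268
345^32 ≡ 268^2 = 71824 ≡ 254
36 = 32 + 4, so 345^36 ≡ 254·31 ≡ 296 (mod 421)
R · y^e mod p:
49^2 = 2401 ≡ 296
49^4 ≡ 296^2 = 87616 ≡ 48
49^8 ≡ 48^2 = 2304 ≡ 199
49^16 ≡ 199^2 = 39601 ≡ 27
49^32 ≡ 27^2 = 729 ≡ 308
49^64 ≡ 308^2 = 94864 ≡ 139
49^128 ≡ 139^2 = 19321 ≡ 376
377·376 = 141752 ≡ 296 (mod 421)
296 ≡ 296 (mod 421); signature holds.

yes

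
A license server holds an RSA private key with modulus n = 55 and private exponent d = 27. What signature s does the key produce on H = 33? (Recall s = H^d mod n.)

22

H^2 ≡ 33^2 = 1089 ≡ 44
H^4 ≡ 44^2 = 1936 ≡ 11
H^8 ≡ 11^2 = 121 ≡ 11
H^16 ≡ 11^2 = 121 ≡ 11
27 = 16 + 8 + 2 + 1, so H^27 ≡ 11·11·44·33 ≡ 22 (mod 55)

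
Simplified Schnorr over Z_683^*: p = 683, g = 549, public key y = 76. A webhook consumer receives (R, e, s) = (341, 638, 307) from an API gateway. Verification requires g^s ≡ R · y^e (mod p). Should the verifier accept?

accept

g^s mod p:
549^2 = 301401 ≡ 198
549^4 ≡ 198^2 = 39204 ≡ 273
549^8 ≡ 273^2 = 74529 ≡ 82
549^16 ≡ 82^2 = 6724 ≡ 577
549^32 ≡ 577^2 = 332929 ≡ 308
549^64 ≡ 308^2 = 94864 ≡ 610
549^128 ≡ 610^2 = 372100 ≡ 548
549^256 ≡ 548^2 = 300304 ≡ 467
307 = 256 + 32 + 16 + 2 + 1, so 549^307 ≡ 467·308·577·198·549 ≡ 631 (mod 683)
R · y^e mod p:
76^2 = 5776 ≡ 312
76^4 ≡ 312^2 = 97344 ≡ 358
76^8 ≡ 358^2 = 128164 ≡ 443
76^16 ≡ 443^2 = 196249 ≡ 228
76^32 ≡ 228^2 = 51984 ≡ 76
76^64 ≡ 76^2 = 5776 ≡ 312
76^128 ≡ 312^2 = 97344 ≡ 358
76^256 ≡ 358^2 = 128164 ≡ 443
76^512 ≡ 443^2 = 196249 ≡ 228
638 = 512 + 64 + 32 + 16 + 8 + 4 + 2, so 76^638 ≡ 228·312·76·228·443·358·312 ≡ 104 (mod 683)
341·104 = 35464 ≡ 631 (mod 683)
631 ≡ 631 (mod 683); signature holds.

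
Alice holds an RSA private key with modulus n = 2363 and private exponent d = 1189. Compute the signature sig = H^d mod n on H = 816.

561

H^2 ≡ 816^2 = 665856 ≡ 1853
H^4 ≡ 1853^2 = 3433609 ≡ 170
H^8 ≡ 170^2 = 28900 ≡ 544
H^16 ≡ 544^2 = 295936 ≡ 561
H^32 ≡ 561^2 = 314721 ≡ 442
H^64 ≡ 442^2 = 195364 ≡ 1598
H^128 ≡ 1598^2 = 2553604 ≡ 1564
H^256 ≡ 1564^2 = 2446096 ≡ 391
H^512 ≡ 391^2 = 152881 ≡ 1649
H^1024 ≡ 1649^2 = 2719201 ≡ 1751
1189 = 1024 + 128 + 32 + 4 + 1, so H^1189 ≡ 1751·1564·442·170·816 ≡ 561 (mod 2363)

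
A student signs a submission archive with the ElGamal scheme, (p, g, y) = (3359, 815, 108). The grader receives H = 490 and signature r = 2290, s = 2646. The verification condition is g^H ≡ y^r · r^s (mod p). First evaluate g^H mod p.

815^2 = 664225 ≡ 2502
815^4 ≡ 2502^2 = 6260004 ≡ 2187
815^8 ≡ 2187^2 = 4782969 ≡ 3112
815^16 ≡ 3112^2 = 9684544 ≡ 547
815^32 ≡ 547^2 = 299209 ≡ 258
815^64 ≡ 258^2 = 66564 ≡ 2743
815^128 ≡ 2743^2 = 7524049 ≡ 3248
815^256 ≡ 3248^2 = 10549504 ≡ 2244
490 = 256 + 128 + 64 + 32 + 8 + 2, so 815^490 ≡ 2244·3248·2743·258·3112·2502 ≡ 147 (mod 3359)

147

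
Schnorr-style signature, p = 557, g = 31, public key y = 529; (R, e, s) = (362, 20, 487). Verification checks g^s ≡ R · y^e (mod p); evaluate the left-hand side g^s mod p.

298

31^487 mod 557 = 298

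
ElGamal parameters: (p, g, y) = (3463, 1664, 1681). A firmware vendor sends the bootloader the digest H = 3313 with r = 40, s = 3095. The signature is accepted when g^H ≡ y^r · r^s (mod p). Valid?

no

Left side g^H mod p:
1664^2 = 2768896 ≡ 1959
1664^4 ≡ 1959^2 = 3837681 ≡ 677
1664^8 ≡ 677^2 = 458329 ≡ 1213
1664^16 ≡ 1213^2 = 1471369 ≡ 3057
1664^32 ≡ 3057^2 = 9345249 ≡ 2075
1664^64 ≡ 2075^2 = 4305625 ≡ 1116
1664^128 ≡ 1116^2 = 1245456 ≡ 2239
1664^256 ≡ 2239^2 = 5013121 ≡ 2160
1664^512 ≡ 2160^2 = 4665600 ≡ 939
1664^1024 ≡ 939^2 = 881721 ≡ 2119
1664^2048 ≡ 2119^2 = 4490161 ≡ 2113
3313 = 2048 + 1024 + 128 + 64 + 32 + 16 + 1, so 1664^3313 ≡ 2113·2119·2239·1116·2075·3057·1664 ≡ 1214 (mod 3463)
Right side y^r · r^s mod p:
1681^2 = 2825761 ≡ 3416
1681^4 ≡ 3416^2 = 11669056 ≡ 2209
1681^8 ≡ 2209^2 = 4879681 ≡ 314
1681^16 ≡ 314^2 = 98596 ≡ 1632
1681^32 ≡ 1632^2 = 2663424 ≡ 377
40 = 32 + 8, so 1681^40 ≡ 377·314 ≡ 636 (mod 3463)
40^2 = 1600
40^4 ≡ 1600^2 = 2560000 ≡ 843
40^8 ≡ 843^2 = 710649 ≡ 734
40^16 ≡ 734^2 = 538756 ≡ 1991
40^32 ≡ 1991^2 = 3964081 ≡ 2409
40^64 ≡ 2409^2 = 5803281 ≡ 2756
40^128 ≡ 2756^2 = 7595536 ≡ 1177
40^256 ≡ 1177^2 = 1385329 ≡ 129
40^512 ≡ 129^2 = 16641 ≡ 2789
40^1024 ≡ 2789^2 = 7778521 ≡ 623
40^2048 ≡ 623^2 = 388129 ≡ 273
3095 = 2048 + 1024 + 16 + 4 + 2 + 1, so 40^3095 ≡ 273·623·1991·843·1600·40 ≡ 771 (mod 3463)
636·771 = 490356 ≡ 2073 (mod 3463)
1214 ≠ 2073, so verification fails.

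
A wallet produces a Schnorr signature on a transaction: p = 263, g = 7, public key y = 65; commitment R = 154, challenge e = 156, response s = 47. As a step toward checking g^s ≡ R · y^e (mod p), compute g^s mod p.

Squares mod 263: 7^1≡7, 7^2≡49, 7^4≡34, 7^8≡104, 7^16≡33, 7^32≡37
47 = 32 + 8 + 4 + 2 + 1, so 7^47 ≡ 37·104·34·49·7 ≡ 212 (mod 263)

212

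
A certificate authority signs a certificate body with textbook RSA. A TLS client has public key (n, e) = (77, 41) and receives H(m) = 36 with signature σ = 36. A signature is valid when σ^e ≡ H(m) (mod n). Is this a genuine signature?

genuine

σ^2 ≡ 36^2 = 1296 ≡ 64
σ^4 ≡ 64^2 = 4096 ≡ 15
σ^8 ≡ 15^2 = 225 ≡ 71
σ^16 ≡ 71^2 = 5041 ≡ 36
σ^32 ≡ 36^2 = 1296 ≡ 64
41 = 32 + 8 + 1, so σ^41 ≡ 64·71·36 ≡ 36 (mod 77)
σ^41 mod 77 = 36 matches H(m).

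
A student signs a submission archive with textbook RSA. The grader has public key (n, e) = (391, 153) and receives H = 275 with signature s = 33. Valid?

no

Squares mod 391: s^1≡33, s^2≡307, s^4≡18, s^8≡324, s^16≡188, s^32≡154, s^64≡256, s^128≡239
153 = 128 + 16 + 8 + 1, so s^153 ≡ 239·188·324·33 ≡ 237 (mod 391)
237 ≠ 275, so verification fails.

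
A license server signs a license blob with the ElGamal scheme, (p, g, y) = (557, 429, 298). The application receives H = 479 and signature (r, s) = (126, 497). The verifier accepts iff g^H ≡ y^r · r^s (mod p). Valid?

Left side g^H mod p:
429^2 = 184041 ≡ 231
429^4 ≡ 231^2 = 53361 ≡ 446
429^8 ≡ 446^2 = 198916 ≡ 67
429^16 ≡ 67^2 = 4489 ≡ 33
429^32 ≡ 33^2 = 1089 ≡ 532
429^64 ≡ 532^2 = 283024 ≡ 68
429^128 ≡ 68^2 = 4624 ≡ 168
429^256 ≡ 168^2 = 28224 ≡ 374
479 = 256 + 128 + 64 + 16 + 8 + 4 + 2 + 1, so 429^479 ≡ 374·168·68·33·67·446·231·429 ≡ 380 (mod 557)
Right side y^r · r^s mod p:
298^2 = 88804 ≡ 241
298^4 ≡ 241^2 = 58081 ≡ 153
298^8 ≡ 153^2 = 23409 ≡ 15
298^16 ≡ 15^2 = 225
298^32 ≡ 225^2 = 50625 ≡ 495
298^64 ≡ 495^2 = 245025 ≡ 502
126 = 64 + 32 + 16 + 8 + 4 + 2, so 298^126 ≡ 502·495·225·15·153·241 ≡ 105 (mod 557)
126^2 = 15876 ≡ 280
126^4 ≡ 280^2 = 78400 ≡ 420
126^8 ≡ 420^2 = 176400 ≡ 388
126^16 ≡ 388^2 = 150544 ≡ 154
126^32 ≡ 154^2 = 23716 ≡ 322
126^64 ≡ 322^2 = 103684 ≡ 82
126^128 ≡ 82^2 = 6724 ≡ 40
126^256 ≡ 40^2 = 1600 ≡ 486
497 = 256 + 128 + 64 + 32 + 16 + 1, so 126^497 ≡ 486·40·82·322·154·126 ≡ 428 (mod 557)
105·428 = 44940 ≡ 380 (mod 557)
380 ≡ 380 (mod 557), so the signature is genuine.

yes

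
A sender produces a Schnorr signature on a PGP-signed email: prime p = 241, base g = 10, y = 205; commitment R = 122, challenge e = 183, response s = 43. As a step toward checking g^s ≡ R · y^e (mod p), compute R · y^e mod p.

147

205^2 = 42025 ≡ 91
205^4 ≡ 91^2 = 8281 ≡ 87
205^8 ≡ 87^2 = 7569 ≡ 98
205^16 ≡ 98^2 = 9604 ≡ 205
205^32 ≡ 205^2 = 42025 ≡ 91
205^64 ≡ 91^2 = 8281 ≡ 87
205^128 ≡ 87^2 = 7569 ≡ 98
183 = 128 + 32 + 16 + 4 + 2 + 1, so 205^183 ≡ 98·91·205·87·91·205 ≡ 98 (mod 241)
R · y^e ≡ 122·98 = 11956 ≡ 147 (mod 241)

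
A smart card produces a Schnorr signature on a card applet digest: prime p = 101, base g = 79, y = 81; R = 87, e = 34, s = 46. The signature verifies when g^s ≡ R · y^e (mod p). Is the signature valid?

valid

g^s mod p:
79^2 = 6241 ≡ 80
79^4 ≡ 80^2 = 6400 ≡ 37
79^8 ≡ 37^2 = 1369 ≡ 56
79^16 ≡ 56^2 = 3136 ≡ 5
79^32 ≡ 5^2 = 25
46 = 32 + 8 + 4 + 2, so 79^46 ≡ 25·56·37·80 ≡ 71 (mod 101)
R · y^e mod p:
81^2 = 6561 ≡ 97
81^4 ≡ 97^2 = 9409 ≡ 16
81^8 ≡ 16^2 = 256 ≡ 54
81^16 ≡ 54^2 = 2916 ≡ 88
81^32 ≡ 88^2 = 7744 ≡ 68
34 = 32 + 2, so 81^34 ≡ 68·97 ≡ 31 (mod 101)
87·31 = 2697 ≡ 71 (mod 101)
71 ≡ 71 (mod 101); signature holds.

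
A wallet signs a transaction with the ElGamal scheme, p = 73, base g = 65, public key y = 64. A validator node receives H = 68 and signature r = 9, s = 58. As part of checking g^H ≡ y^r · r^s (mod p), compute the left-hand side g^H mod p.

Squares mod 73: 65^1≡65, 65^2≡64, 65^4≡8, 65^8≡64, 65^16≡8, 65^32≡64, 65^64≡8
68 = 64 + 4, so 65^68 ≡ 8·8 ≡ 64 (mod 73)

64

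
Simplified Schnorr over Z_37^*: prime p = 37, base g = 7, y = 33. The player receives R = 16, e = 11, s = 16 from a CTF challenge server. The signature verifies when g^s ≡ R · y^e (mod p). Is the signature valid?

valid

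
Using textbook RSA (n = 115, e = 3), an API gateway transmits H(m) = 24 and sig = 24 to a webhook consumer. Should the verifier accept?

accept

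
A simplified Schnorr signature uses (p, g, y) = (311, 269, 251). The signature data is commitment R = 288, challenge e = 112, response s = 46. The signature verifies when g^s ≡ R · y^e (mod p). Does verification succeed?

passes

g^s mod p:
Squares mod 311: 269^1≡269, 269^2≡209, 269^4≡141, 269^8≡288, 269^16≡218, 269^32≡252
46 = 32 + 8 + 4 + 2, so 269^46 ≡ 252·288·141·209 ≡ 120 (mod 311)
R · y^e mod p:
Squares mod 311: 251^1≡251, 251^2≡179, 251^4≡8, 251^8≡64, 251^16≡53, 251^32≡10, 251^64≡100
112 = 64 + 32 + 16, so 251^112 ≡ 100·10·53 ≡ 130 (mod 311)
288·130 = 37440 ≡ 120 (mod 311)
120 ≡ 120 (mod 311); signature holds.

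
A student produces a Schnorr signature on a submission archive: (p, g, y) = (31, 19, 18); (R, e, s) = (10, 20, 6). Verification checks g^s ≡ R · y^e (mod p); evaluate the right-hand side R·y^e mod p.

2

Squares mod 31: 18^1≡18, 18^2≡14, 18^4≡10, 18^8≡7, 18^16≡18
20 = 16 + 4, so 18^20 ≡ 18·10 ≡ 25 (mod 31)
R · y^e ≡ 10·25 = 250 ≡ 2 (mod 31)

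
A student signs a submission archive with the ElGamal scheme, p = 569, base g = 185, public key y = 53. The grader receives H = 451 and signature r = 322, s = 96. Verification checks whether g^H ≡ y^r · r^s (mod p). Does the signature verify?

does not verify

Left side g^H mod p:
Squares mod 569: 185^1≡185, 185^2≡85, 185^4≡397, 185^8≡565, 185^16≡16, 185^32≡256, 185^64≡101, 185^128≡528, 185^256≡543
451 = 256 + 128 + 64 + 2 + 1, so 185^451 ≡ 543·528·101·85·185 ≡ 299 (mod 569)
Right side y^r · r^s mod p:
Squares mod 569: 53^1≡53, 53^2≡533, 53^4≡158, 53^8≡497, 53^16≡63, 53^32≡555, 53^64≡196, 53^128≡293, 53^256≡499
322 = 256 + 64 + 2, so 53^322 ≡ 499·196·533 ≡ 28 (mod 569)
Squares mod 569: 322^1≡322, 322^2≡126, 322^4≡513, 322^8≡291, 322^16≡469, 322^32≡327, 322^64≡526
96 = 64 + 32, so 322^96 ≡ 526·327 ≡ 164 (mod 569)
28·164 = 4592 ≡ 40 (mod 569)
299 ≠ 40, so verification fails.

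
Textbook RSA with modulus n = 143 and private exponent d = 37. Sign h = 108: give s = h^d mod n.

4

h^2 ≡ 108^2 = 11664 ≡ 81
h^4 ≡ 81^2 = 6561 ≡ 126
h^8 ≡ 126^2 = 15876 ≡ 3
h^16 ≡ 3^2 = 9
h^32 ≡ 9^2 = 81
37 = 32 + 4 + 1, so h^37 ≡ 81·126·108 ≡ 4 (mod 143)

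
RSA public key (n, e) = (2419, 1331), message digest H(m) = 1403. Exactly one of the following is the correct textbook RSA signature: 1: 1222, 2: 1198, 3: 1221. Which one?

3

Candidate 1: Squares mod 2419: 1222^1≡1222, 1222^2≡761, 1222^4≡980, 1222^8≡57, 1222^16≡830, 1222^32≡1904, 1222^64≡1554, 1222^128≡754, 1222^256≡51, 1222^512≡182, 1222^1024≡1677; 1331 = 1024 + 256 + 32 + 16 + 2 + 1, so 1222^1331 ≡ 1677·51·1904·830·761·1222 ≡ 2017 (mod 2419)
Candidate 2: Squares mod 2419: 1198^1≡1198, 1198^2≡737, 1198^4≡1313, 1198^8≡1641, 1198^16≡534, 1198^32≡2133, 1198^64≡1969, 1198^128≡1723, 1198^256≡616, 1198^512≡2092, 1198^1024≡493; 1331 = 1024 + 256 + 32 + 16 + 2 + 1, so 1198^1331 ≡ 493·616·2133·534·737·1198 ≡ 1016 (mod 2419)
Candidate 3: Squares mod 2419: 1221^1≡1221, 1221^2≡737, 1221^4≡1313, 1221^8≡1641, 1221^16≡534, 1221^32≡2133, 1221^64≡1969, 1221^128≡1723, 1221^256≡616, 1221^512≡2092, 1221^1024≡493; 1331 = 1024 + 256 + 32 + 16 + 2 + 1, so 1221^1331 ≡ 493·616·2133·534·737·1221 ≡ 1403 (mod 2419)
  → matches H(m) = 1403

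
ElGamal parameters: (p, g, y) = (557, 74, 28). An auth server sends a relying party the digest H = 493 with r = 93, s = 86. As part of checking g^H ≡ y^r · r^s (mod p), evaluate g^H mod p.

74^2 = 5476 ≡ 463
74^4 ≡ 463^2 = 214369 ≡ 481
74^8 ≡ 481^2 = 231361 ≡ 206
74^16 ≡ 206^2 = 42436 ≡ 104
74^32 ≡ 104^2 = 10816 ≡ 233
74^64 ≡ 233^2 = 54289 ≡ 260
74^128 ≡ 260^2 = 67600 ≡ 203
74^256 ≡ 203^2 = 41209 ≡ 548
493 = 256 + 128 + 64 + 32 + 8 + 4 + 1, so 74^493 ≡ 548·203·260·233·206·481·74 ≡ 553 (mod 557)

553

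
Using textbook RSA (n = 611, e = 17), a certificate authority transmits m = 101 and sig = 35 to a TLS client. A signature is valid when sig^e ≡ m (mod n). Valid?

no

sig^2 ≡ 35^2 = 1225 ≡ 3
sig^4 ≡ 3^2 = 9
sig^8 ≡ 9^2 = 81
sig^16 ≡ 81^2 = 6561 ≡ 451
17 = 16 + 1, so sig^17 ≡ 451·35 ≡ 510 (mod 611)
The recovered value 510 does not match the digest 101.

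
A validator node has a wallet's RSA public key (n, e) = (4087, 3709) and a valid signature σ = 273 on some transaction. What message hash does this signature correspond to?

578

Squares mod 4087: σ^1≡273, σ^2≡963, σ^4≡3707, σ^8≡1355, σ^16≡962, σ^32≡1782, σ^64≡4012, σ^128≡1538, σ^256≡3158, σ^512≡684, σ^1024≡1938, σ^2048≡3978
3709 = 2048 + 1024 + 512 + 64 + 32 + 16 + 8 + 4 + 1, so σ^3709 ≡ 3978·1938·684·4012·1782·962·1355·3707·273 ≡ 578 (mod 4087)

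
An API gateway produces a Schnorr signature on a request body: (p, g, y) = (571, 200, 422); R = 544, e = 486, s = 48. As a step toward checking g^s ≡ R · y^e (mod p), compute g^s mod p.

38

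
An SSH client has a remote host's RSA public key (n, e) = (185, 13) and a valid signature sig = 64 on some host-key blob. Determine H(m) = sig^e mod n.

sig^2 ≡ 64^2 = 4096 ≡ 26
sig^4 ≡ 26^2 = 676 ≡ 121
sig^8 ≡ 121^2 = 14641 ≡ 26
13 = 8 + 4 + 1, so sig^13 ≡ 26·121·64 ≡ 64 (mod 185)

64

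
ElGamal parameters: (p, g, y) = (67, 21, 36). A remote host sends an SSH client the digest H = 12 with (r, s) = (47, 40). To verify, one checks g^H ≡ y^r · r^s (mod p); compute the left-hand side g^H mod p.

40

21^12 mod 67 = 40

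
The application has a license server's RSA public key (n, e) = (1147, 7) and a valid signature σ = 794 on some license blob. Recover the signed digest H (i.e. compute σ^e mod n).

Squares mod 1147: σ^1≡794, σ^2≡733, σ^4≡493
7 = 4 + 2 + 1, so σ^7 ≡ 493·733·794 ≡ 348 (mod 1147)

348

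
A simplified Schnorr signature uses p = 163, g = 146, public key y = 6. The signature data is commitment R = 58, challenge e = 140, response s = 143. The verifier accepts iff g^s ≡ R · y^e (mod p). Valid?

yes

g^s mod p:
146^2 = 21316 ≡ 126
146^4 ≡ 126^2 = 15876 ≡ 65
146^8 ≡ 65^2 = 4225 ≡ 150
146^16 ≡ 150^2 = 22500 ≡ 6
146^32 ≡ 6^2 = 36
146^64 ≡ 36^2 = 1296 ≡ 155
146^128 ≡ 155^2 = 24025 ≡ 64
143 = 128 + 8 + 4 + 2 + 1, so 146^143 ≡ 64·150·65·126·146 ≡ 150 (mod 163)
R · y^e mod p:
6^2 = 36
6^4 ≡ 36^2 = 1296 ≡ 155
6^8 ≡ 155^2 = 24025 ≡ 64
6^16 ≡ 64^2 = 4096 ≡ 21
6^32 ≡ 21^2 = 441 ≡ 115
6^64 ≡ 115^2 = 13225 ≡ 22
6^128 ≡ 22^2 = 484 ≡ 158
140 = 128 + 8 + 4, so 6^140 ≡ 158·64·155 ≡ 115 (mod 163)
58·115 = 6670 ≡ 150 (mod 163)
150 ≡ 150 (mod 163); signature holds.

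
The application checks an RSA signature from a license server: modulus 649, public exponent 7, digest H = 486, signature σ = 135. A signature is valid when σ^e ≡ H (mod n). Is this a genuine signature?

σ^2 ≡ 135^2 = 18225 ≡ 53
σ^4 ≡ 53^2 = 2809 ≡ 213
7 = 4 + 2 + 1, so σ^7 ≡ 213·53·135 ≡ 163 (mod 649)
σ^7 mod 649 = 163, but H = 486.

forged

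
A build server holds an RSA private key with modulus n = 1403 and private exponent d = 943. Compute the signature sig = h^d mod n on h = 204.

h^2 ≡ 204^2 = 41616 ≡ 929
h^4 ≡ 929^2 = 863041 ≡ 196
h^8 ≡ 196^2 = 38416 ≡ 535
h^16 ≡ 535^2 = 286225 ≡ 13
h^32 ≡ 13^2 = 169
h^64 ≡ 169^2 = 28561 ≡ 501
h^128 ≡ 501^2 = 251001 ≡ 1267
h^256 ≡ 1267^2 = 1605289 ≡ 257
h^512 ≡ 257^2 = 66049 ≡ 108
943 = 512 + 256 + 128 + 32 + 8 + 4 + 2 + 1, so h^943 ≡ 108·257·1267·169·535·196·929·204 ≡ 40 (mod 1403)

40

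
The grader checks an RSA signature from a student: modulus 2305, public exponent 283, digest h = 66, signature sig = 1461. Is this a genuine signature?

genuine

sig^283 mod 2305 = 66
66 = h, so the signature checks out.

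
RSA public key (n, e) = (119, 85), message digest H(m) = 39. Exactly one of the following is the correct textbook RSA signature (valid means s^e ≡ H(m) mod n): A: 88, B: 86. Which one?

Candidate A: Squares mod 119: 88^1≡88, 88^2≡9, 88^4≡81, 88^8≡16, 88^16≡18, 88^32≡86, 88^64≡18; 85 = 64 + 16 + 4 + 1, so 88^85 ≡ 18·18·81·88 ≡ 39 (mod 119)
  → matches H(m) = 39
Candidate B: Squares mod 119: 86^1≡86, 86^2≡18, 86^4≡86, 86^8≡18, 86^16≡86, 86^32≡18, 86^64≡86; 85 = 64 + 16 + 4 + 1, so 86^85 ≡ 86·86·86·86 ≡ 86 (mod 119)

A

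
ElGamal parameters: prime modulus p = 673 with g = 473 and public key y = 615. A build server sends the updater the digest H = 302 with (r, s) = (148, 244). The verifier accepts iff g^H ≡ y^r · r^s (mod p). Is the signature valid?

invalid

Left side g^H mod p:
473^2 = 223729 ≡ 293
473^4 ≡ 293^2 = 85849 ≡ 378
473^8 ≡ 378^2 = 142884 ≡ 208
473^16 ≡ 208^2 = 43264 ≡ 192
473^32 ≡ 192^2 = 36864 ≡ 522
473^64 ≡ 522^2 = 272484 ≡ 592
473^128 ≡ 592^2 = 350464 ≡ 504
473^256 ≡ 504^2 = 254016 ≡ 295
302 = 256 + 32 + 8 + 4 + 2, so 473^302 ≡ 295·522·208·378·293 ≡ 50 (mod 673)
Right side y^r · r^s mod p:
615^2 = 378225 ≡ 672
615^4 ≡ 672^2 = 451584 ≡ 1
615^8 ≡ 1^2 = 1
615^16 ≡ 1^2 = 1
615^32 ≡ 1^2 = 1
615^64 ≡ 1^2 = 1
615^128 ≡ 1^2 = 1
148 = 128 + 16 + 4, so 615^148 ≡ 1·1·1 ≡ 1 (mod 673)
148^2 = 21904 ≡ 368
148^4 ≡ 368^2 = 135424 ≡ 151
148^8 ≡ 151^2 = 22801 ≡ 592
148^16 ≡ 592^2 = 350464 ≡ 504
148^32 ≡ 504^2 = 254016 ≡ 295
148^64 ≡ 295^2 = 87025 ≡ 208
148^128 ≡ 208^2 = 43264 ≡ 192
244 = 128 + 64 + 32 + 16 + 4, so 148^244 ≡ 192·208·295·504·151 ≡ 565 (mod 673)
1·565 = 565 ≡ 565 (mod 673)
50 ≠ 565, so verification fails.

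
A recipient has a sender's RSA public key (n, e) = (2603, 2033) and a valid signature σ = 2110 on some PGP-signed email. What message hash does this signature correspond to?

172

σ^2 ≡ 2110^2 = 4452100 ≡ 970
σ^4 ≡ 970^2 = 940900 ≡ 1217
σ^8 ≡ 1217^2 = 1481089 ≡ 2585
σ^16 ≡ 2585^2 = 6682225 ≡ 324
σ^32 ≡ 324^2 = 104976 ≡ 856
σ^64 ≡ 856^2 = 732736 ≡ 1293
σ^128 ≡ 1293^2 = 1671849 ≡ 723
σ^256 ≡ 723^2 = 522729 ≡ 2129
σ^512 ≡ 2129^2 = 4532641 ≡ 818
σ^1024 ≡ 818^2 = 669124 ≡ 153
2033 = 1024 + 512 + 256 + 128 + 64 + 32 + 16 + 1, so σ^2033 ≡ 153·818·2129·723·1293·856·324·2110 ≡ 172 (mod 2603)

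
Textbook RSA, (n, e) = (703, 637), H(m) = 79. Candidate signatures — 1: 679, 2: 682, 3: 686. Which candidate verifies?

Candidate 1: Squares mod 703: 679^1≡679, 679^2≡576, 679^4≡663, 679^8≡194, 679^16≡377, 679^32≡123, 679^64≡366, 679^128≡386, 679^256≡663, 679^512≡194; 637 = 512 + 64 + 32 + 16 + 8 + 4 + 1, so 679^637 ≡ 194·366·123·377·194·663·679 ≡ 79 (mod 703)
  → matches H(m) = 79
Candidate 2: Squares mod 703: 682^1≡682, 682^2≡441, 682^4≡453, 682^8≡636, 682^16≡271, 682^32≡329, 682^64≡682, 682^128≡441, 682^256≡453, 682^512≡636; 637 = 512 + 64 + 32 + 16 + 8 + 4 + 1, so 682^637 ≡ 636·682·329·271·636·453·682 ≡ 271 (mod 703)
Candidate 3: Squares mod 703: 686^1≡686, 686^2≡289, 686^4≡567, 686^8≡218, 686^16≡423, 686^32≡367, 686^64≡416, 686^128≡118, 686^256≡567, 686^512≡218; 637 = 512 + 64 + 32 + 16 + 8 + 4 + 1, so 686^637 ≡ 218·416·367·423·218·567·686 ≡ 52 (mod 703)

1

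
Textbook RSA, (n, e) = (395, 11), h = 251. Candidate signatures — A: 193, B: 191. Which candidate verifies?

Candidate A: 193^2 = 37249 ≡ 119; 193^4 ≡ 119^2 = 14161 ≡ 336; 193^8 ≡ 336^2 = 112896 ≡ 321; 11 = 8 + 2 + 1, so 193^11 ≡ 321·119·193 ≡ 127 (mod 395)
Candidate B: 191^2 = 36481 ≡ 141; 191^4 ≡ 141^2 = 19881 ≡ 131; 191^8 ≡ 131^2 = 17161 ≡ 176; 11 = 8 + 2 + 1, so 191^11 ≡ 176·141·191 ≡ 251 (mod 395)
  → matches h = 251

B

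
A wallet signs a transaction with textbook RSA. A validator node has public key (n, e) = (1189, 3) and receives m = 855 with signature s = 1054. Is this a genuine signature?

genuine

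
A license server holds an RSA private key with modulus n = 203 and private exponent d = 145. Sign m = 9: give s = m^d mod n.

m^2 ≡ 9^2 = 81
m^4 ≡ 81^2 = 6561 ≡ 65
m^8 ≡ 65^2 = 4225 ≡ 165
m^16 ≡ 165^2 = 27225 ≡ 23
m^32 ≡ 23^2 = 529 ≡ 123
m^64 ≡ 123^2 = 15129 ≡ 107
m^128 ≡ 107^2 = 11449 ≡ 81
145 = 128 + 16 + 1, so m^145 ≡ 81·23·9 ≡ 121 (mod 203)

121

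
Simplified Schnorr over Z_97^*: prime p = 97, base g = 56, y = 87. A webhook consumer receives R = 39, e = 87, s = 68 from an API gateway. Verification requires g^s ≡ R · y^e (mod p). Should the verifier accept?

g^s mod p:
56^2 = 3136 ≡ 32
56^4 ≡ 32^2 = 1024 ≡ 54
56^8 ≡ 54^2 = 2916 ≡ 6
56^16 ≡ 6^2 = 36
56^32 ≡ 36^2 = 1296 ≡ 35
56^64 ≡ 35^2 = 1225 ≡ 61
68 = 64 + 4, so 56^68 ≡ 61·54 ≡ 93 (mod 97)
R · y^e mod p:
87^2 = 7569 ≡ 3
87^4 ≡ 3^2 = 9
87^8 ≡ 9^2 = 81
87^16 ≡ 81^2 = 6561 ≡ 62
87^32 ≡ 62^2 = 3844 ≡ 61
87^64 ≡ 61^2 = 3721 ≡ 35
87 = 64 + 16 + 4 + 2 + 1, so 87^87 ≡ 35·62·9·3·87 ≡ 77 (mod 97)
39·77 = 3003 ≡ 93 (mod 97)
93 ≡ 93 (mod 97); signature holds.

accept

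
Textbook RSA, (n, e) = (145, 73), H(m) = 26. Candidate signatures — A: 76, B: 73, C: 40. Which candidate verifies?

A

Candidate A: Squares mod 145: 76^1≡76, 76^2≡121, 76^4≡141, 76^8≡16, 76^16≡111, 76^32≡141, 76^64≡16; 73 = 64 + 8 + 1, so 76^73 ≡ 16·16·76 ≡ 26 (mod 145)
  → matches H(m) = 26
Candidate B: Squares mod 145: 73^1≡73, 73^2≡109, 73^4≡136, 73^8≡81, 73^16≡36, 73^32≡136, 73^64≡81; 73 = 64 + 8 + 1, so 73^73 ≡ 81·81·73 ≡ 18 (mod 145)
Candidate C: Squares mod 145: 40^1≡40, 40^2≡5, 40^4≡25, 40^8≡45, 40^16≡140, 40^32≡25, 40^64≡45; 73 = 64 + 8 + 1, so 40^73 ≡ 45·45·40 ≡ 90 (mod 145)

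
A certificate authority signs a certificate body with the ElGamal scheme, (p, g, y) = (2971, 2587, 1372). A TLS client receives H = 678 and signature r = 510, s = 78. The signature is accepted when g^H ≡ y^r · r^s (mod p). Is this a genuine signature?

Left side g^H mod p:
Squares mod 2971: 2587^1≡2587, 2587^2≡1877, 2587^4≡2494, 2587^8≡1733, 2587^16≡2579, 2587^32≡2143, 2587^64≡2254, 2587^128≡106, 2587^256≡2323, 2587^512≡993
678 = 512 + 128 + 32 + 4 + 2, so 2587^678 ≡ 993·106·2143·2494·1877 ≡ 1818 (mod 2971)
Right side y^r · r^s mod p:
Squares mod 2971: 1372^1≡1372, 1372^2≡1741, 1372^4≡661, 1372^8≡184, 1372^16≡1175, 1372^32≡2081, 1372^64≡1814, 1372^128≡1699, 1372^256≡1760
510 = 256 + 128 + 64 + 32 + 16 + 8 + 4 + 2, so 1372^510 ≡ 1760·1699·1814·2081·1175·184·661·1741 ≡ 42 (mod 2971)
Squares mod 2971: 510^1≡510, 510^2≡1623, 510^4≡1823, 510^8≡1751, 510^16≡2900, 510^32≡2070, 510^64≡718
78 = 64 + 8 + 4 + 2, so 510^78 ≡ 718·1751·1823·1623 ≡ 2449 (mod 2971)
42·2449 = 102858 ≡ 1844 (mod 2971)
1818 ≠ 1844, so verification fails.

forged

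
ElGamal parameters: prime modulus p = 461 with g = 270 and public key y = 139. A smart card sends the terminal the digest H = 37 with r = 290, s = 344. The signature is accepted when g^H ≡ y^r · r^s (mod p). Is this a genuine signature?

forged

Left side g^H mod p:
Squares mod 461: 270^1≡270, 270^2≡62, 270^4≡156, 270^8≡364, 270^16≡189, 270^32≡224
37 = 32 + 4 + 1, so 270^37 ≡ 224·156·270 ≡ 54 (mod 461)
Right side y^r · r^s mod p:
Squares mod 461: 139^1≡139, 139^2≡420, 139^4≡298, 139^8≡292, 139^16≡440, 139^32≡441, 139^64≡400, 139^128≡33, 139^256≡167
290 = 256 + 32 + 2, so 139^290 ≡ 167·441·420 ≡ 23 (mod 461)
Squares mod 461: 290^1≡290, 290^2≡198, 290^4≡19, 290^8≡361, 290^16≡319, 290^32≡341, 290^64≡109, 290^128≡356, 290^256≡422
344 = 256 + 64 + 16 + 8, so 290^344 ≡ 422·109·319·361 ≡ 62 (mod 461)
23·62 = 1426 ≡ 43 (mod 461)
54 ≠ 43, so verification fails.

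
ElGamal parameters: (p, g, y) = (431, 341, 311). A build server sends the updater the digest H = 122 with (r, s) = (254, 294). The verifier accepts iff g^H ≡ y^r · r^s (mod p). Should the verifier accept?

accept

Left side g^H mod p:
Squares mod 431: 341^1≡341, 341^2≡342, 341^4≡163, 341^8≡278, 341^16≡135, 341^32≡123, 341^64≡44
122 = 64 + 32 + 16 + 8 + 2, so 341^122 ≡ 44·123·135·278·342 ≡ 236 (mod 431)
Right side y^r · r^s mod p:
Squares mod 431: 311^1≡311, 311^2≡177, 311^4≡297, 311^8≡285, 311^16≡197, 311^32≡19, 311^64≡361, 311^128≡159
254 = 128 + 64 + 32 + 16 + 8 + 4 + 2, so 311^254 ≡ 159·361·19·197·285·297·177 ≡ 99 (mod 431)
Squares mod 431: 254^1≡254, 254^2≡297, 254^4≡285, 254^8≡197, 254^16≡19, 254^32≡361, 254^64≡159, 254^128≡283, 254^256≡354
294 = 256 + 32 + 4 + 2, so 254^294 ≡ 354·361·285·297 ≡ 207 (mod 431)
99·207 = 20493 ≡ 236 (mod 431)
236 ≡ 236 (mod 431), so the signature is genuine.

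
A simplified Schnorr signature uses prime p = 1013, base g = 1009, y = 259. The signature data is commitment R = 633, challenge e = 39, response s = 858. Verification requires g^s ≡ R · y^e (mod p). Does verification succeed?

g^s mod p:
1009^2 = 1018081 ≡ 16
1009^4 ≡ 16^2 = 256
1009^8 ≡ 256^2 = 65536 ≡ 704
1009^16 ≡ 704^2 = 495616 ≡ 259
1009^32 ≡ 259^2 = 67081 ≡ 223
1009^64 ≡ 223^2 = 49729 ≡ 92
1009^128 ≡ 92^2 = 8464 ≡ 360
1009^256 ≡ 360^2 = 129600 ≡ 949
1009^512 ≡ 949^2 = 900601 ≡ 44
858 = 512 + 256 + 64 + 16 + 8 + 2, so 1009^858 ≡ 44·949·92·259·704·16 ≡ 837 (mod 1013)
R · y^e mod p:
259^2 = 67081 ≡ 223
259^4 ≡ 223^2 = 49729 ≡ 92
259^8 ≡ 92^2 = 8464 ≡ 360
259^16 ≡ 360^2 = 129600 ≡ 949
259^32 ≡ 949^2 = 900601 ≡ 44
39 = 32 + 4 + 2 + 1, so 259^39 ≡ 44·92·223·259 ≡ 949 (mod 1013)
633·949 = 600717 ≡ 8 (mod 1013)
837 ≠ 8; the check fails.

fails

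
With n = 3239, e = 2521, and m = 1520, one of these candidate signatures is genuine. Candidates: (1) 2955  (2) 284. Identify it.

1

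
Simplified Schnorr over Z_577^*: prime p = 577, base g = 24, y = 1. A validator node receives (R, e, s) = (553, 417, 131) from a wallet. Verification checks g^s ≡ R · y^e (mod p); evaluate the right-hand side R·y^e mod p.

553

1^2 = 1
1^4 ≡ 1^2 = 1
1^8 ≡ 1^2 = 1
1^16 ≡ 1^2 = 1
1^32 ≡ 1^2 = 1
1^64 ≡ 1^2 = 1
1^128 ≡ 1^2 = 1
1^256 ≡ 1^2 = 1
417 = 256 + 128 + 32 + 1, so 1^417 ≡ 1·1·1·1 ≡ 1 (mod 577)
R · y^e ≡ 553·1 = 553 ≡ 553 (mod 577)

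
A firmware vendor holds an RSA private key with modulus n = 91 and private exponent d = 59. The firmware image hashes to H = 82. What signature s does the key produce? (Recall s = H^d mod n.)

10

Squares mod 91: H^1≡82, H^2≡81, H^4≡9, H^8≡81, H^16≡9, H^32≡81
59 = 32 + 16 + 8 + 2 + 1, so H^59 ≡ 81·9·81·81·82 ≡ 10 (mod 91)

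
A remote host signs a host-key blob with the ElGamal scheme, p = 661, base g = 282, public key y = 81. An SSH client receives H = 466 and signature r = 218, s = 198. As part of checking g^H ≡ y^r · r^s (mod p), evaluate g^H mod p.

282^466 mod 661 = 27

27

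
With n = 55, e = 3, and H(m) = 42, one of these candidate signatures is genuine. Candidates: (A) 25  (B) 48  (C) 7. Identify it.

Candidate A: Squares mod 55: 25^1≡25, 25^2≡20; 3 = 2 + 1, so 25^3 ≡ 20·25 ≡ 5 (mod 55)
Candidate B: Squares mod 55: 48^1≡48, 48^2≡49; 3 = 2 + 1, so 48^3 ≡ 49·48 ≡ 42 (mod 55)
  → matches H(m) = 42
Candidate C: Squares mod 55: 7^1≡7, 7^2≡49; 3 = 2 + 1, so 7^3 ≡ 49·7 ≡ 13 (mod 55)

B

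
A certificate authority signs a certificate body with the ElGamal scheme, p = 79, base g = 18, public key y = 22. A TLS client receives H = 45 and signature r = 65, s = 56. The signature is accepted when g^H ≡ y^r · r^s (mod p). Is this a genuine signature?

Left side g^H mod p:
18^2 = 324 ≡ 8
18^4 ≡ 8^2 = 64
18^8 ≡ 64^2 = 4096 ≡ 67
18^16 ≡ 67^2 = 4489 ≡ 65
18^32 ≡ 65^2 = 4225 ≡ 38
45 = 32 + 8 + 4 + 1, so 18^45 ≡ 38·67·64·18 ≡ 38 (mod 79)
Right side y^r · r^s mod p:
22^2 = 484 ≡ 10
22^4 ≡ 10^2 = 100 ≡ 21
22^8 ≡ 21^2 = 441 ≡ 46
22^16 ≡ 46^2 = 2116 ≡ 62
22^32 ≡ 62^2 = 3844 ≡ 52
22^64 ≡ 52^2 = 2704 ≡ 18
65 = 64 + 1, so 22^65 ≡ 18·22 ≡ 1 (mod 79)
65^2 = 4225 ≡ 38
65^4 ≡ 38^2 = 1444 ≡ 22
65^8 ≡ 22^2 = 484 ≡ 10
65^16 ≡ 10^2 = 100 ≡ 21
65^32 ≡ 21^2 = 441 ≡ 46
56 = 32 + 16 + 8, so 65^56 ≡ 46·21·10 ≡ 22 (mod 79)
1·22 = 22 ≡ 22 (mod 79)
38 ≠ 22, so verification fails.

forged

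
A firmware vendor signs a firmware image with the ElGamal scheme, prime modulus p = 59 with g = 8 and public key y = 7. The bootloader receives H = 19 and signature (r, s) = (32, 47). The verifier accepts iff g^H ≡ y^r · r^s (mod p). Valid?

yes

Left side g^H mod p:
8^2 = 64 ≡ 5
8^4 ≡ 5^2 = 25
8^8 ≡ 25^2 = 625 ≡ 35
8^16 ≡ 35^2 = 1225 ≡ 45
19 = 16 + 2 + 1, so 8^19 ≡ 45·5·8 ≡ 30 (mod 59)
Right side y^r · r^s mod p:
7^2 = 49
7^4 ≡ 49^2 = 2401 ≡ 41
7^8 ≡ 41^2 = 1681 ≡ 29
7^16 ≡ 29^2 = 841 ≡ 15
7^32 ≡ 15^2 = 225 ≡ 48
32^2 = 1024 ≡ 21
32^4 ≡ 21^2 = 441 ≡ 28
32^8 ≡ 28^2 = 784 ≡ 17
32^16 ≡ 17^2 = 289 ≡ 53
32^32 ≡ 53^2 = 2809 ≡ 36
47 = 32 + 8 + 4 + 2 + 1, so 32^47 ≡ 36·17·28·21·32 ≡ 8 (mod 59)
48·8 = 384 ≡ 30 (mod 59)
30 ≡ 30 (mod 59), so the signature is genuine.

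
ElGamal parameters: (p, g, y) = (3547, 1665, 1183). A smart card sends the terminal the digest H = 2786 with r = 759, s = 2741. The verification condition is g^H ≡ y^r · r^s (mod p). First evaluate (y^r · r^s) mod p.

Squares mod 3547: 1183^1≡1183, 1183^2≡1971, 1183^4≡876, 1183^8≡1224, 1183^16≡1342, 1183^32≡2635, 1183^64≡1746, 1183^128≡1643, 1183^256≡182, 1183^512≡1201
759 = 512 + 128 + 64 + 32 + 16 + 4 + 2 + 1, so 1183^759 ≡ 1201·1643·1746·2635·1342·876·1971·1183 ≡ 2137 (mod 3547)
Squares mod 3547: 759^1≡759, 759^2≡1467, 759^4≡2607, 759^8≡397, 759^16≡1541, 759^32≡1738, 759^64≡2147, 759^128≡2056, 759^256≡2659, 759^512≡1110, 759^1024≡1291, 759^2048≡3138
2741 = 2048 + 512 + 128 + 32 + 16 + 4 + 1, so 759^2741 ≡ 3138·1110·2056·1738·1541·2607·759 ≡ 2018 (mod 3547)
y^r · r^s ≡ 2137·2018 = 4312466 ≡ 2861 (mod 3547)

2861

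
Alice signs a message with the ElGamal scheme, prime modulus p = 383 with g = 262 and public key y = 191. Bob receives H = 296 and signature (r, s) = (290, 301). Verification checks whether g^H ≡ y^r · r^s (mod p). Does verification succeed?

fails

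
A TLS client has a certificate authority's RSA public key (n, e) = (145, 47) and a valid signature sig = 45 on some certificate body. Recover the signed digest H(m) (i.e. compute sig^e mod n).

110

sig^2 ≡ 45^2 = 2025 ≡ 140
sig^4 ≡ 140^2 = 19600 ≡ 25
sig^8 ≡ 25^2 = 625 ≡ 45
sig^16 ≡ 45^2 = 2025 ≡ 140
sig^32 ≡ 140^2 = 19600 ≡ 25
47 = 32 + 8 + 4 + 2 + 1, so sig^47 ≡ 25·45·25·140·45 ≡ 110 (mod 145)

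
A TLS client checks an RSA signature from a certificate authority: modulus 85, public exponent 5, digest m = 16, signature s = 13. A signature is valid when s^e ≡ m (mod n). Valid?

no

Squares mod 85: s^1≡13, s^2≡84, s^4≡1
5 = 4 + 1, so s^5 ≡ 1·13 ≡ 13 (mod 85)
The recovered value 13 does not match the digest 16.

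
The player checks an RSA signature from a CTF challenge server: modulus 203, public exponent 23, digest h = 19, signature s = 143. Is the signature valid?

valid

Squares mod 203: s^1≡143, s^2≡149, s^4≡74, s^8≡198, s^16≡25
23 = 16 + 4 + 2 + 1, so s^23 ≡ 25·74·149·143 ≡ 19 (mod 203)
19 = h, so the signature checks out.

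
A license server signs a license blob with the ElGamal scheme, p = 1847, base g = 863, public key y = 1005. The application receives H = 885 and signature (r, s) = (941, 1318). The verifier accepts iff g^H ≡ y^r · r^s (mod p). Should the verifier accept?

Left side g^H mod p:
863^2 = 744769 ≡ 428
863^4 ≡ 428^2 = 183184 ≡ 331
863^8 ≡ 331^2 = 109561 ≡ 588
863^16 ≡ 588^2 = 345744 ≡ 355
863^32 ≡ 355^2 = 126025 ≡ 429
863^64 ≡ 429^2 = 184041 ≡ 1188
863^128 ≡ 1188^2 = 1411344 ≡ 236
863^256 ≡ 236^2 = 55696 ≡ 286
863^512 ≡ 286^2 = 81796 ≡ 528
885 = 512 + 256 + 64 + 32 + 16 + 4 + 1, so 863^885 ≡ 528·286·1188·429·355·331·863 ≡ 599 (mod 1847)
Right side y^r · r^s mod p:
1005^2 = 1010025 ≡ 1563
1005^4 ≡ 1563^2 = 2442969 ≡ 1235
1005^8 ≡ 1235^2 = 1525225 ≡ 1450
1005^16 ≡ 1450^2 = 2102500 ≡ 614
1005^32 ≡ 614^2 = 376996 ≡ 208
1005^64 ≡ 208^2 = 43264 ≡ 783
1005^128 ≡ 783^2 = 613089 ≡ 1732
1005^256 ≡ 1732^2 = 2999824 ≡ 296
1005^512 ≡ 296^2 = 87616 ≡ 807
941 = 512 + 256 + 128 + 32 + 8 + 4 + 1, so 1005^941 ≡ 807·296·1732·208·1450·1235·1005 ≡ 758 (mod 1847)
941^2 = 885481 ≡ 768
941^4 ≡ 768^2 = 589824 ≡ 631
941^8 ≡ 631^2 = 398161 ≡ 1056
941^16 ≡ 1056^2 = 1115136 ≡ 1395
941^32 ≡ 1395^2 = 1946025 ≡ 1134
941^64 ≡ 1134^2 = 1285956 ≡ 444
941^128 ≡ 444^2 = 197136 ≡ 1354
941^256 ≡ 1354^2 = 1833316 ≡ 1092
941^512 ≡ 1092^2 = 1192464 ≡ 1149
941^1024 ≡ 1149^2 = 1320201 ≡ 1443
1318 = 1024 + 256 + 32 + 4 + 2, so 941^1318 ≡ 1443·1092·1134·631·768 ≡ 1782 (mod 1847)
758·1782 = 1350756 ≡ 599 (mod 1847)
599 ≡ 599 (mod 1847), so the signature is genuine.

accept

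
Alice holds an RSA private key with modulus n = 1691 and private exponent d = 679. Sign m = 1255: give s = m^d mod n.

m^2 ≡ 1255^2 = 1575025 ≡ 704
m^4 ≡ 704^2 = 495616 ≡ 153
m^8 ≡ 153^2 = 23409 ≡ 1426
m^16 ≡ 1426^2 = 2033476 ≡ 894
m^32 ≡ 894^2 = 799236 ≡ 1084
m^64 ≡ 1084^2 = 1175056 ≡ 1502
m^128 ≡ 1502^2 = 2256004 ≡ 210
m^256 ≡ 210^2 = 44100 ≡ 134
m^512 ≡ 134^2 = 17956 ≡ 1046
679 = 512 + 128 + 32 + 4 + 2 + 1, so m^679 ≡ 1046·210·1084·153·704·1255 ≡ 780 (mod 1691)

780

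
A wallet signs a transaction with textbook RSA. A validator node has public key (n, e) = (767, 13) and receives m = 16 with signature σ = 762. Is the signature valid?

invalid

Squares mod 767: σ^1≡762, σ^2≡25, σ^4≡625, σ^8≡222
13 = 8 + 4 + 1, so σ^13 ≡ 222·625·762 ≡ 385 (mod 767)
σ^13 mod 767 = 385, but m = 16.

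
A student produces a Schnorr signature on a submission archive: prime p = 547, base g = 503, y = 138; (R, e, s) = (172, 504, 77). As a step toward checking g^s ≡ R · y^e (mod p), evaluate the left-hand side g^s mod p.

286

503^2 = 253009 ≡ 295
503^4 ≡ 295^2 = 87025 ≡ 52
503^8 ≡ 52^2 = 2704 ≡ 516
503^16 ≡ 516^2 = 266256 ≡ 414
503^32 ≡ 414^2 = 171396 ≡ 185
503^64 ≡ 185^2 = 34225 ≡ 311
77 = 64 + 8 + 4 + 1, so 503^77 ≡ 311·516·52·503 ≡ 286 (mod 547)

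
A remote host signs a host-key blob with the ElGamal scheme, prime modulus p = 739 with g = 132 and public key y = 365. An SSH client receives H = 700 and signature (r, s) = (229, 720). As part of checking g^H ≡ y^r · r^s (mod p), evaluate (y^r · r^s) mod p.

79

365^2 = 133225 ≡ 205
365^4 ≡ 205^2 = 42025 ≡ 641
365^8 ≡ 641^2 = 410881 ≡ 736
365^16 ≡ 736^2 = 541696 ≡ 9
365^32 ≡ 9^2 = 81
365^64 ≡ 81^2 = 6561 ≡ 649
365^128 ≡ 649^2 = 421201 ≡ 710
229 = 128 + 64 + 32 + 4 + 1, so 365^229 ≡ 710·649·81·641·365 ≡ 309 (mod 739)
229^2 = 52441 ≡ 711
229^4 ≡ 711^2 = 505521 ≡ 45
229^8 ≡ 45^2 = 2025 ≡ 547
229^16 ≡ 547^2 = 299209 ≡ 653
229^32 ≡ 653^2 = 426409 ≡ 6
229^64 ≡ 6^2 = 36
229^128 ≡ 36^2 = 1296 ≡ 557
229^256 ≡ 557^2 = 310249 ≡ 608
229^512 ≡ 608^2 = 369664 ≡ 164
720 = 512 + 128 + 64 + 16, so 229^720 ≡ 164·557·36·653 ≡ 414 (mod 739)
y^r · r^s ≡ 309·414 = 127926 ≡ 79 (mod 739)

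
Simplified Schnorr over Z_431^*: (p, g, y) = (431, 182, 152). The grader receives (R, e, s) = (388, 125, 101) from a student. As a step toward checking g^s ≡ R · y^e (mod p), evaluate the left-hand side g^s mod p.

182^2 = 33124 ≡ 368
182^4 ≡ 368^2 = 135424 ≡ 90
182^8 ≡ 90^2 = 8100 ≡ 342
182^16 ≡ 342^2 = 116964 ≡ 163
182^32 ≡ 163^2 = 26569 ≡ 278
182^64 ≡ 278^2 = 77284 ≡ 135
101 = 64 + 32 + 4 + 1, so 182^101 ≡ 135·278·90·182 ≡ 66 (mod 431)

66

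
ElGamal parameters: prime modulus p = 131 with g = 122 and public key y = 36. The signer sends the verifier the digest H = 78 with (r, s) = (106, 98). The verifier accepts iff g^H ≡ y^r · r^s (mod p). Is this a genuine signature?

Left side g^H mod p:
122^2 = 14884 ≡ 81
122^4 ≡ 81^2 = 6561 ≡ 11
122^8 ≡ 11^2 = 121
122^16 ≡ 121^2 = 14641 ≡ 100
122^32 ≡ 100^2 = 10000 ≡ 44
122^64 ≡ 44^2 = 1936 ≡ 102
78 = 64 + 8 + 4 + 2, so 122^78 ≡ 102·121·11·81 ≡ 58 (mod 131)
Right side y^r · r^s mod p:
36^2 = 1296 ≡ 117
36^4 ≡ 117^2 = 13689 ≡ 65
36^8 ≡ 65^2 = 4225 ≡ 33
36^16 ≡ 33^2 = 1089 ≡ 41
36^32 ≡ 41^2 = 1681 ≡ 109
36^64 ≡ 109^2 = 11881 ≡ 91
106 = 64 + 32 + 8 + 2, so 36^106 ≡ 91·109·33·117 ≡ 64 (mod 131)
106^2 = 11236 ≡ 101
106^4 ≡ 101^2 = 10201 ≡ 114
106^8 ≡ 114^2 = 12996 ≡ 27
106^16 ≡ 27^2 = 729 ≡ 74
106^32 ≡ 74^2 = 5476 ≡ 105
106^64 ≡ 105^2 = 11025 ≡ 21
98 = 64 + 32 + 2, so 106^98 ≡ 21·105·101 ≡ 5 (mod 131)
64·5 = 320 ≡ 58 (mod 131)
58 ≡ 58 (mod 131), so the signature is genuine.

genuine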